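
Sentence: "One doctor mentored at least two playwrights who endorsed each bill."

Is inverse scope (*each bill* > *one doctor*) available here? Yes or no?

No

Structurally, *each bill* is inside the relative clause *who endorsed each bill* modifying *at least two playwrights*.
Relative clauses are scope islands: a quantifier cannot QR out of a relative clause to take scope in the matrix clause.
Hence only narrow scope for *each bill* (under *one doctor*) survives.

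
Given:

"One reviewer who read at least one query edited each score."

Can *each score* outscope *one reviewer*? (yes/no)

Yes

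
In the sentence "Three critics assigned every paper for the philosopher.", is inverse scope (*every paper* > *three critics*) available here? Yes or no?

Both DPs are arguments of the same predicate; there is no clause or island boundary between them.
Clause-internal QR can adjoin the lower DP above the subject, yielding the inverse reading.

Yes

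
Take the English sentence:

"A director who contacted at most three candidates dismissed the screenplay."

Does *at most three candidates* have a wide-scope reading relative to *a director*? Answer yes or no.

No

The DP *at most three candidates* is contained in the relative clause *who contacted at most three candidates*.
Relative clauses are scope islands: a quantifier cannot QR out of a relative clause to take scope in the matrix clause.
The inverse ordering *at most three candidates* > *a director* is therefore underivable.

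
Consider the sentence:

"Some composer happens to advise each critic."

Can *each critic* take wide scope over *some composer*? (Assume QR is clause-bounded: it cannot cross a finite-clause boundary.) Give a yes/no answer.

Yes

Raising constructions are monoclausal for scope purposes; *each critic* is not separated from *some composer* by any island.
Nothing blocks QR of the lower DP to a position above the higher one, so inverse scope is available.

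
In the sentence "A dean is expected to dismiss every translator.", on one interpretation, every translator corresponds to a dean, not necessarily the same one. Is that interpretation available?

The described interpretation is the *every translator* > *a dean* scoping.
The matrix predicate is a raising verb, whose infinitival complement is not a scope island — *every translator* can QR into the matrix clause.
No island intervenes, so both surface and inverse scope are derivable.

Yes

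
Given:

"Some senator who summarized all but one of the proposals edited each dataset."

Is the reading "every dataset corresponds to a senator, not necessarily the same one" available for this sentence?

The described interpretation is the *each dataset* > *some senator* scoping.
Although the sentence contains a relative clause (*who summarized all but one of the proposals*), *each dataset* is outside it, in the matrix VP.
QR within a single clause is free, so the lower quantifier may take scope over the higher one.

Yes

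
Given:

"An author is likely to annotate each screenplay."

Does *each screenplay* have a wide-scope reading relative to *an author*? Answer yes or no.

Yes

*each screenplay* is the object of the infinitival complement of a raising predicate; raising infinitives are transparent for QR, so the two DPs are in effect clausemates.
No island intervenes, so both surface and inverse scope are derivable.
So *each screenplay* > *an author* is among the available readings.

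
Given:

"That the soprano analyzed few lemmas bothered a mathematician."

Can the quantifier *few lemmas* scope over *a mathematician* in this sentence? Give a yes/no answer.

The target quantifier *few lemmas* is part of the sentential subject *that the soprano analyzed few lemmas*.
Subjects — clausal subjects included — are islands for extraction, and QR is no exception.
So the wide-scope reading for *few lemmas* is blocked.

No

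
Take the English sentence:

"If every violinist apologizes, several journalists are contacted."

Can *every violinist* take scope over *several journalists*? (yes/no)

The target quantifier *every violinist* is part of the adjunct clause *if every violinist apologizes*.
Adjuncts are opaque for quantifier raising; a quantifier in an adjunct stays inside it.
So the wide-scope reading for *every violinist* is blocked.

No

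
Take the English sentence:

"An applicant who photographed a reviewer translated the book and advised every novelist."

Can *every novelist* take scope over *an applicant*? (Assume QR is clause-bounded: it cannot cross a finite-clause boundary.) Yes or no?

*every novelist* occurs within one conjunct of the coordinate structure (*advised every novelist*).
The Coordinate Structure Constraint blocks movement (including QR) out of a single conjunct.
*every novelist* > *an applicant* would require crossing that boundary, which is illicit.
(Only the surface reading survives: one fixed applicant with respect to all the relevant novelists.)

No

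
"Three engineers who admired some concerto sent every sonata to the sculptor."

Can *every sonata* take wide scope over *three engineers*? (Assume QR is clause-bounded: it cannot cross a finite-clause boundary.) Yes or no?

Yes

The RC *who admired some concerto* is an island, but *every sonata* is not inside it — it is the matrix object, a clausemate of *three engineers*.
Clause-internal QR can adjoin the lower DP above the subject, yielding the inverse reading.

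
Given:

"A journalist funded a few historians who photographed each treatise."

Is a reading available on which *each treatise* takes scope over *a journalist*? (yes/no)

No

*each treatise* sits inside the relative clause *who photographed each treatise* modifying *a few historians*.
Quantifiers inside a relative clause are trapped there; the RC boundary blocks QR.
Hence only narrow scope for *each treatise* (under *a journalist*) survives.
(Only the surface reading survives: one fixed journalist with respect to all the relevant treatises.)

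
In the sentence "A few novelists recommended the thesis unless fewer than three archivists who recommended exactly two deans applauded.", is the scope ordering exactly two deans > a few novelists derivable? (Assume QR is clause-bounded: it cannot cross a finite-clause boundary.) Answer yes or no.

No

The DP *exactly two deans* is contained in the relative clause *who recommended exactly two deans*, which is itself inside the adjunct *unless fewer than three archivists who recommended exactly two deans applauded*.
Two island boundaries intervene — the relative clause and the adjunct. Either alone would block QR.
So *exactly two deans* cannot raise to a position above *a few novelists*.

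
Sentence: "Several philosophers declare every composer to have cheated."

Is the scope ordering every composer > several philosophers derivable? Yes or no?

Yes

*every composer* is an ECM subject; ECM complements are not islands, and the embedded quantifier may take matrix scope.
Since no island is crossed, the inverse ordering is licensed alongside surface scope.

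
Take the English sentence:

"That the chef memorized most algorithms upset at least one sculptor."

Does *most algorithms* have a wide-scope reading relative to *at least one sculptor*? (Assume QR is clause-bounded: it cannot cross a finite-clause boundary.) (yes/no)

*most algorithms* is embedded in the sentential subject *that the chef memorized most algorithms*.
Subjects — clausal subjects included — are islands for extraction, and QR is no exception.
So the wide-scope reading for *most algorithms* is blocked.

No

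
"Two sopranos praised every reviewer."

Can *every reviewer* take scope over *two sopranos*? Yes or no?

Yes

*every reviewer* and *two sopranos* are in the same minimal clause.
Nothing blocks QR of the lower DP to a position above the higher one, so inverse scope is available.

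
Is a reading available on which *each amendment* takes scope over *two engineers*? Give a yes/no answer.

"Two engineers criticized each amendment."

*two engineers* and *each amendment* are co-arguments of the matrix verb, with nothing but a clause-internal boundary between them.
Since no island is crossed, the inverse ordering is licensed alongside surface scope.

Yes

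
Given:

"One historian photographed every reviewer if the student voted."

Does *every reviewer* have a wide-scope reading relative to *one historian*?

Yes

The adjunct island is irrelevant here — *every reviewer* and *one historian* are both in the matrix clause.
Since no island is crossed, the inverse ordering is licensed alongside surface scope.
The sentence is scopally ambiguous between *one historian* > *every reviewer* and *every reviewer* > *one historian*.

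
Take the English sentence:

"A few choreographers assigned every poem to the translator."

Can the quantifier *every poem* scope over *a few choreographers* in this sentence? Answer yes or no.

Yes

Both DPs are arguments of the same predicate; there is no clause or island boundary between them.
Since no island is crossed, the inverse ordering is licensed alongside surface scope.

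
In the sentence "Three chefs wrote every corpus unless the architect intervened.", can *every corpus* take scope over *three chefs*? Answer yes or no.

Neither queried DP is inside the adjunct, so the adjunct-island constraint does not apply.
With no island boundary between them, the object can take inverse scope over the subject via ordinary QR within the clause.

Yes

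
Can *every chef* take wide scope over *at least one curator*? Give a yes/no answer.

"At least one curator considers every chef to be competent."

*every chef* is the subject of an ECM infinitive — the infinitival complement of an ECM verb is not a scope island, so *every chef* can raise into the matrix clause.
Ordinary QR to a clause-peripheral position gives the wide-scope LF for the lower DP.

Yes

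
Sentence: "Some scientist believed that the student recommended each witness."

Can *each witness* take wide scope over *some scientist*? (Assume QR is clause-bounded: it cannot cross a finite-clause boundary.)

No

The target quantifier *each witness* is part of the finite complement clause *that the student recommended each witness*.
With QR restricted to its own tensed clause, the embedded quantifier cannot reach a matrix scope position.
*each witness* > *some scientist* would require crossing that boundary, which is illicit.
(Only the surface reading survives: one fixed scientist with respect to all the relevant witnesses.)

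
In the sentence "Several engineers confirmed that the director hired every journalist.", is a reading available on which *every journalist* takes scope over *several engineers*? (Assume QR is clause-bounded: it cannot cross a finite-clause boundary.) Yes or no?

No

The DP *every journalist* is contained in the finite complement clause *that the director hired every journalist*.
Under clause-bounded QR, a quantifier in an embedded finite clause cannot raise into the matrix clause.
*every journalist* is confined to the island and cannot take scope over *several engineers*.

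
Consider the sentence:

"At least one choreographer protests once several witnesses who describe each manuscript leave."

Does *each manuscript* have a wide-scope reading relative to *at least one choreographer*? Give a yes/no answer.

No

*each manuscript* is embedded in the relative clause *who describe each manuscript*, which is itself inside the adjunct *once several witnesses who describe each manuscript leave*.
Both the relative clause and the enclosing adjunct are scope islands; QR cannot cross either.
Hence only narrow scope for *each manuscript* (under *at least one choreographer*) survives.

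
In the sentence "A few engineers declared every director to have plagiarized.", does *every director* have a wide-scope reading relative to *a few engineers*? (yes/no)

Yes

The ECM infinitive is scope-transparent — *every director* is free to raise above *a few engineers*.
No island intervenes, so both surface and inverse scope are derivable.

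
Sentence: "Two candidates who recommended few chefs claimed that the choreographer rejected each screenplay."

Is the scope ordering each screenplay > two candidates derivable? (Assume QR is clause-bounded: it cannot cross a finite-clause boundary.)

The DP *each screenplay* is contained in the finite complement clause *that the choreographer rejected each screenplay*.
Given the clause-boundedness assumption, QR cannot cross the finite CP into the matrix.
Hence only narrow scope for *each screenplay* (under *two candidates*) survives.

No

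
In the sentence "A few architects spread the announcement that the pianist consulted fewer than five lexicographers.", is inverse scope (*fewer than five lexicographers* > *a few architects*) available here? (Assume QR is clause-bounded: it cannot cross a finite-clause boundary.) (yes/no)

No

Structurally, *fewer than five lexicographers* is inside the complex NP *the announcement that the pianist consulted fewer than five lexicographers*.
Since the clause is the complement of a nominal head, the CNPC blocks scope extraction.
So *fewer than five lexicographers* cannot raise high enough to outscope *a few architects*; only the surface ordering *a few architects* > *fewer than five lexicographers* is available.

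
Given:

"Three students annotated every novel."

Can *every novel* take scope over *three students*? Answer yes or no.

Yes

*three students* and *every novel* are co-arguments of the matrix verb, with nothing but a clause-internal boundary between them.
Nothing blocks QR of the lower DP to a position above the higher one, so inverse scope is available.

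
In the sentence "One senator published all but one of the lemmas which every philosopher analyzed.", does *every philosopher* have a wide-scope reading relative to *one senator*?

No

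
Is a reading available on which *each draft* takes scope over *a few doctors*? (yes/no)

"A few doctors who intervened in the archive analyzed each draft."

*each draft* sits in the matrix clause, not in the relative clause on *a few doctors*.
Ordinary QR to a clause-peripheral position gives the wide-scope LF for the lower DP.
The sentence is scopally ambiguous between *a few doctors* > *each draft* and *each draft* > *a few doctors*.

Yes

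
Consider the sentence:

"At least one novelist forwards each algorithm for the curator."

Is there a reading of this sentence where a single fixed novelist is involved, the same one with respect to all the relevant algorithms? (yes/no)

Yes

That reading corresponds to *at least one novelist* > *each algorithm*.
That is the surface-scope ordering, which is always one of the available readings — island constraints only ever restrict inverse scope.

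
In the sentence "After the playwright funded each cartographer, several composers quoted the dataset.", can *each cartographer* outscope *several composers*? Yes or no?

*each cartographer* occurs within the adjunct clause *after the playwright funded each cartographer*.
Since the clause is an adjunct (not a complement), the Adjunct Condition blocks QR across its edge.
So *each cartographer* cannot raise to a position above *several composers*.

No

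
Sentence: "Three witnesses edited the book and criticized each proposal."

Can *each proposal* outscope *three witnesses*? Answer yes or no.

*each proposal* is embedded in one conjunct of the coordinate structure (*criticized each proposal*).
Coordinate structures are islands for non-across-the-board movement, QR included.
*each proposal* > *three witnesses* would require crossing that boundary, which is illicit.

No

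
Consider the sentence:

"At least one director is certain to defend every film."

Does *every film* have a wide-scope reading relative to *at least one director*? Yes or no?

Yes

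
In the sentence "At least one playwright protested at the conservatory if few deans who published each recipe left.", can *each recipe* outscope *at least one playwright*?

No

*each recipe* sits inside the relative clause *who published each recipe*, which is itself inside the adjunct *if few deans who published each recipe left*.
Two island boundaries intervene — the relative clause and the adjunct. Either alone would block QR.
The inverse ordering *each recipe* > *at least one playwright* is therefore underivable.
(Only the surface reading survives: one fixed playwright with respect to all the relevant recipes.)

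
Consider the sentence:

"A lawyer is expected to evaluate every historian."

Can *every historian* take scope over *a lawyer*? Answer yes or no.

*every historian* is the object of the infinitival complement of a raising predicate; raising infinitives are transparent for QR, so the two DPs are in effect clausemates.
Clause-internal QR can adjoin the lower DP above the subject, yielding the inverse reading.

Yes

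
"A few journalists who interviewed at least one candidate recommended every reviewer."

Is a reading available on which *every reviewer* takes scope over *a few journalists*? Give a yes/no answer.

Yes

The relative clause *who interviewed at least one candidate* modifies *a few journalists*, but *every reviewer* is not inside that relative clause — it is an argument of the matrix verb.
With no island boundary between them, the object can take inverse scope over the subject via ordinary QR within the clause.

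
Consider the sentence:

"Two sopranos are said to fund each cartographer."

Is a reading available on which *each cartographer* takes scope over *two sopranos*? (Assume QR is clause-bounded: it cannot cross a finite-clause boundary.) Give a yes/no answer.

*each cartographer* is the object of the infinitival complement of a raising predicate; raising infinitives are transparent for QR, so the two DPs are in effect clausemates.
QR within a single clause is free, so the lower quantifier may take scope over the higher one.
The sentence is scopally ambiguous between *two sopranos* > *each cartographer* and *each cartographer* > *two sopranos*.

Yes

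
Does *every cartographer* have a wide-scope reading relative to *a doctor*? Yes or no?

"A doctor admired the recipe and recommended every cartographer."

No

*every cartographer* sits inside one conjunct of the coordinate structure (*recommended every cartographer*).
Asymmetric QR out of one conjunct violates the Coordinate Structure Constraint.
So *every cartographer* cannot raise high enough to outscope *a doctor*; only the surface ordering *a doctor* > *every cartographer* is available.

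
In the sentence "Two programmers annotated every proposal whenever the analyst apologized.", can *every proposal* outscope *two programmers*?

Yes

Neither queried DP is inside the adjunct, so the adjunct-island constraint does not apply.
Nothing blocks QR of the lower DP to a position above the higher one, so inverse scope is available.
Both orderings are possible: *two programmers* > *every proposal* and *every proposal* > *two programmers*.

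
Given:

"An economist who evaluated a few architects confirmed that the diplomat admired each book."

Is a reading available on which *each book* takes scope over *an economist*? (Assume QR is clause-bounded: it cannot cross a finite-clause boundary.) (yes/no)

*each book* is embedded in the finite complement clause *that the diplomat admired each book*.
Given the clause-boundedness assumption, QR cannot cross the finite CP into the matrix.
The inverse ordering *each book* > *an economist* is therefore underivable.

No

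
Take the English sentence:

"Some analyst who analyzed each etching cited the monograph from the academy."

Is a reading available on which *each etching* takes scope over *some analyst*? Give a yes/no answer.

No

*each etching* is embedded in the relative clause *who analyzed each etching*.
Quantifiers inside a relative clause are trapped there; the RC boundary blocks QR.
So *each etching* cannot raise high enough to outscope *some analyst*; only the surface ordering *some analyst* > *each etching* is available.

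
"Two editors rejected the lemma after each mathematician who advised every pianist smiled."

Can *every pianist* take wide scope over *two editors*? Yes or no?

No

Structurally, *every pianist* is inside the relative clause *who advised every pianist*, which is itself inside the adjunct *after each mathematician who advised every pianist smiled*.
Nested islands: the RC island is itself inside an adjunct island, so wide scope is doubly excluded.
So *every pianist* cannot raise high enough to outscope *two editors*; only the surface ordering *two editors* > *every pianist* is available.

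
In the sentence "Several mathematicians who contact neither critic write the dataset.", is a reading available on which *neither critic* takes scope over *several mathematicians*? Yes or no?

*neither critic* sits inside the relative clause *who contact neither critic*.
Quantifiers inside a relative clause are trapped there; the RC boundary blocks QR.
So *neither critic* cannot raise high enough to outscope *several mathematicians*; only the surface ordering *several mathematicians* > *neither critic* is available.

No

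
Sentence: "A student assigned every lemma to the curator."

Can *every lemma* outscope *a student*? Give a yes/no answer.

Yes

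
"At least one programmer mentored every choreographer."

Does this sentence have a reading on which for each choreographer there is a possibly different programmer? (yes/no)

That reading corresponds to *every choreographer* > *at least one programmer*.
*at least one programmer* and *every choreographer* are co-arguments of the matrix verb, with nothing but a clause-internal boundary between them.
Since no island is crossed, the inverse ordering is licensed alongside surface scope.
The sentence is scopally ambiguous between *at least one programmer* > *every choreographer* and *every choreographer* > *at least one programmer*.

Yes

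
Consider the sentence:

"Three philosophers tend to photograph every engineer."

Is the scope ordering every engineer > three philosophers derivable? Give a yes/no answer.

Yes

Raising constructions are monoclausal for scope purposes; *every engineer* is not separated from *three philosophers* by any island.
Nothing blocks QR of the lower DP to a position above the higher one, so inverse scope is available.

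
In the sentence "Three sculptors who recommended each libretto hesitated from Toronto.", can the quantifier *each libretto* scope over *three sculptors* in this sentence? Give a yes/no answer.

*each libretto* is embedded in the relative clause *who recommended each libretto*.
The relative clause forms an island for QR, so the quantifier is confined to the head noun's restrictor.
Hence only narrow scope for *each libretto* (under *three sculptors*) survives.

No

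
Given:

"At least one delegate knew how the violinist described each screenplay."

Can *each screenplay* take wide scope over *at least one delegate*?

The DP *each screenplay* is contained in the embedded question *how the violinist described each screenplay*.
QR across an interrogative CP boundary is ruled out as a wh-island violation.
So *each screenplay* cannot raise high enough to outscope *at least one delegate*; only the surface ordering *at least one delegate* > *each screenplay* is available.

No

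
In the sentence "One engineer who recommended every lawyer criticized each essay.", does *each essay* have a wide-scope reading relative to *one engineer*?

*each essay* is a matrix argument; only *one engineer* is modified by the relative clause *who recommended every lawyer*, so the RC island is irrelevant to the target quantifier.
Clause-internal QR can adjoin the lower DP above the subject, yielding the inverse reading.

Yes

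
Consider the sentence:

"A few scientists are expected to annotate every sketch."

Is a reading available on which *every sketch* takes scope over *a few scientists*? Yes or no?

The matrix predicate is a raising verb, whose infinitival complement is not a scope island — *every sketch* can QR into the matrix clause.
No island intervenes, so both surface and inverse scope are derivable.

Yes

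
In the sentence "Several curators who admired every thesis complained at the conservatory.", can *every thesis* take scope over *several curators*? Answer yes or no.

No

*every thesis* is embedded in the relative clause *who admired every thesis*.
QR out of a relative clause is ruled out by the relative-clause island constraint.
There is no licit LF on which *every thesis* c-commands *several curators*.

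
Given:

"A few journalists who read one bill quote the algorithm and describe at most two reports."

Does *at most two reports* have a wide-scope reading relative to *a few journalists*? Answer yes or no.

*at most two reports* sits inside one conjunct of the coordinate structure (*describe at most two reports*).
QR out of a conjunct would have to apply non-ATB, which the CSC forbids.
So *at most two reports* cannot raise high enough to outscope *a few journalists*; only the surface ordering *a few journalists* > *at most two reports* is available.

No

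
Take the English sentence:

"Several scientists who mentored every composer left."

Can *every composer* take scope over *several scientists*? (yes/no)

*every composer* occurs within the relative clause *who mentored every composer*.
QR out of a relative clause is ruled out by the relative-clause island constraint.
Hence only narrow scope for *every composer* (under *several scientists*) survives.

No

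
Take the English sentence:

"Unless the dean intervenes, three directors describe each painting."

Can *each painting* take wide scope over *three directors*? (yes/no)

Yes

Although there is an adjunct clause, *each painting* is in the main clause, not inside the adjunct.
Since no island is crossed, the inverse ordering is licensed alongside surface scope.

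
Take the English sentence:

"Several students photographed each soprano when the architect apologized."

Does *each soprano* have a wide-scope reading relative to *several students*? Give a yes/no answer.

The adjunct clause does not contain *each soprano*, which is the matrix object.
QR within a single clause is free, so the lower quantifier may take scope over the higher one.

Yes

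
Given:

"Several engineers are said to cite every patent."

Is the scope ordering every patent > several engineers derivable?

Infinitival complements of raising predicates do not block QR; *every patent* and *several engineers* are effectively clausemates.
Clause-internal QR can adjoin the lower DP above the subject, yielding the inverse reading.

Yes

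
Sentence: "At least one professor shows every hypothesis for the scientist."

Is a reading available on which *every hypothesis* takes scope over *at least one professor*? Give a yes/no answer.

Yes

*every hypothesis* and *at least one professor* are in the same minimal clause.
Clause-internal QR can adjoin the lower DP above the subject, yielding the inverse reading.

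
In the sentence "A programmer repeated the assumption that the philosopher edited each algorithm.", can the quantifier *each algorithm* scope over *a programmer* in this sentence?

*each algorithm* sits inside the complex NP *the assumption that the philosopher edited each algorithm*.
Since the clause is the complement of a nominal head, the CNPC blocks scope extraction.
So the wide-scope reading for *each algorithm* is blocked.
(Only the surface reading survives: one fixed programmer with respect to all the relevant algorithms.)

No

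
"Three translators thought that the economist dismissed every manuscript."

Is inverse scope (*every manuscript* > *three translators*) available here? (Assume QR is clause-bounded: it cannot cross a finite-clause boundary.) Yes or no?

The target quantifier *every manuscript* is part of the finite complement clause *that the economist dismissed every manuscript*.
Finite CP is the ceiling for QR here, by assumption.
There is no licit LF on which *every manuscript* c-commands *three translators*.

No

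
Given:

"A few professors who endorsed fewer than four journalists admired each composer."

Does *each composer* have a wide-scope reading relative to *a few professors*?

Yes

Although the sentence contains a relative clause (*who endorsed fewer than four journalists*), *each composer* is outside it, in the matrix VP.
No island intervenes, so both surface and inverse scope are derivable.
So *each composer* > *a few professors* is among the available readings.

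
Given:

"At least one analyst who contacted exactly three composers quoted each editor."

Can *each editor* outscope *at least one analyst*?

*each editor* sits in the matrix clause, not in the relative clause on *at least one analyst*.
QR within a single clause is free, so the lower quantifier may take scope over the higher one.
Both orderings are possible: *at least one analyst* > *each editor* and *each editor* > *at least one analyst*.

Yes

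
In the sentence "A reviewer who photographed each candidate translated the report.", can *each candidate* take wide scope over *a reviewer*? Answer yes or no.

No

*each candidate* is embedded in the relative clause *who photographed each candidate*.
Relative clauses are scope islands: a quantifier cannot QR out of a relative clause to take scope in the matrix clause.
Hence only narrow scope for *each candidate* (under *a reviewer*) survives.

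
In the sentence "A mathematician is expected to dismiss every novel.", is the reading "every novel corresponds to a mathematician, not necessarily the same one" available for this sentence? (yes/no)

Yes

That reading corresponds to *every novel* > *a mathematician*.
Raising constructions are monoclausal for scope purposes; *every novel* is not separated from *a mathematician* by any island.
Clause-internal QR can adjoin the lower DP above the subject, yielding the inverse reading.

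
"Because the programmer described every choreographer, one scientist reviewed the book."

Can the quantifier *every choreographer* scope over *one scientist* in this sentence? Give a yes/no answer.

No

*every choreographer* is embedded in the adjunct clause *because the programmer described every choreographer*.
Scope out of an adjunct clause is unavailable: QR respects the adjunct-island constraint.
*every choreographer* is confined to the island and cannot take scope over *one scientist*.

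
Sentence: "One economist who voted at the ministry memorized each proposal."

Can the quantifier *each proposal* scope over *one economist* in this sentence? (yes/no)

*each proposal* sits in the matrix clause, not in the relative clause on *one economist*.
Clause-internal QR can adjoin the lower DP above the subject, yielding the inverse reading.
So *each proposal* > *one economist* is among the available readings.

Yes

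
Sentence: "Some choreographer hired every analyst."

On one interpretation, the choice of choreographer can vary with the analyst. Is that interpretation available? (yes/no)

Yes

This is the *every analyst* > *some choreographer* reading.
*some choreographer* and *every analyst* are co-arguments of the matrix verb, with nothing but a clause-internal boundary between them.
No island intervenes, so both surface and inverse scope are derivable.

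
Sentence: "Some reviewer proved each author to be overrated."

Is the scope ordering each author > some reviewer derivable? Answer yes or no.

*each author* is an ECM subject; ECM complements are not islands, and the embedded quantifier may take matrix scope.
No island intervenes, so both surface and inverse scope are derivable.
Both orderings are possible: *some reviewer* > *each author* and *each author* > *some reviewer*.

Yes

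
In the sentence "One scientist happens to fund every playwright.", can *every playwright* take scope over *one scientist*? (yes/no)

Yes

*every playwright* is inside a raising infinitive, which is transparent to QR (no CP barrier), so it behaves as a matrix argument.
Clause-internal QR can adjoin the lower DP above the subject, yielding the inverse reading.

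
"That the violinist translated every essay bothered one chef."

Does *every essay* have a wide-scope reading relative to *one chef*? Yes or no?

No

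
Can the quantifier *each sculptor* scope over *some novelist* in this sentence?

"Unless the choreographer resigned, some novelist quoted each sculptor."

Yes

Although there is an adjunct clause, *each sculptor* is in the main clause, not inside the adjunct.
No island intervenes, so both surface and inverse scope are derivable.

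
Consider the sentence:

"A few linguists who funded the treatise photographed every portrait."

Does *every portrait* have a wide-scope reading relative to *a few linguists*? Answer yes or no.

Yes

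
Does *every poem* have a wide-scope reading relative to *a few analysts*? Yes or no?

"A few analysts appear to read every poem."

Yes

*every poem* is inside a raising infinitive, which is transparent to QR (no CP barrier), so it behaves as a matrix argument.
Nothing blocks QR of the lower DP to a position above the higher one, so inverse scope is available.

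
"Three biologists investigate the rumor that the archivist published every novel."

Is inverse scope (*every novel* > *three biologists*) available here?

*every novel* is embedded in the complex NP *the rumor that the archivist published every novel*.
The Complex NP Constraint bars QR out of the complement clause of a noun.
*every novel* > *three biologists* would require crossing that boundary, which is illicit.

No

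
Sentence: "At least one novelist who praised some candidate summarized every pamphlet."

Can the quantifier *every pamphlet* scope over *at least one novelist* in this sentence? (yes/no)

Yes

*every pamphlet* is a matrix argument; only *at least one novelist* is modified by the relative clause *who praised some candidate*, so the RC island is irrelevant to the target quantifier.
Nothing blocks QR of the lower DP to a position above the higher one, so inverse scope is available.
The sentence is scopally ambiguous between *at least one novelist* > *every pamphlet* and *every pamphlet* > *at least one novelist*.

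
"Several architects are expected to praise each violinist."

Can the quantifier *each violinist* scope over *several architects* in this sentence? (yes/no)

Yes

Infinitival complements of raising predicates do not block QR; *each violinist* and *several architects* are effectively clausemates.
Since no island is crossed, the inverse ordering is licensed alongside surface scope.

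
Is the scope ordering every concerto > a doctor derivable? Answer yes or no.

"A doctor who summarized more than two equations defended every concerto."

Yes

*every concerto* sits in the matrix clause, not in the relative clause on *a doctor*.
Ordinary QR to a clause-peripheral position gives the wide-scope LF for the lower DP.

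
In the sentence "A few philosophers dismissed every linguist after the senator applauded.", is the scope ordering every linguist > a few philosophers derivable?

The adjunct clause does not contain *every linguist*, which is the matrix object.
QR within a single clause is free, so the lower quantifier may take scope over the higher one.
The sentence is scopally ambiguous between *a few philosophers* > *every linguist* and *every linguist* > *a few philosophers*.

Yes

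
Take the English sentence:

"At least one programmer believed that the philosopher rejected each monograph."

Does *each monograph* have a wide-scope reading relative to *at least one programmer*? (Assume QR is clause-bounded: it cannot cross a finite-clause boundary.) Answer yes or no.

No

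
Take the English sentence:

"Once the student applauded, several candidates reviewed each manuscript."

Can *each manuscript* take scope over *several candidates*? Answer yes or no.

The adjunct clause does not contain *each manuscript*, which is the matrix object.
Clause-internal QR can adjoin the lower DP above the subject, yielding the inverse reading.

Yes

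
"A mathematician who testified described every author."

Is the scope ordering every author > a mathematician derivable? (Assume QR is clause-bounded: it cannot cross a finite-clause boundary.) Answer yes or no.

Yes

Although the sentence contains a relative clause (*who testified*), *every author* is outside it, in the matrix VP.
Clause-internal QR can adjoin the lower DP above the subject, yielding the inverse reading.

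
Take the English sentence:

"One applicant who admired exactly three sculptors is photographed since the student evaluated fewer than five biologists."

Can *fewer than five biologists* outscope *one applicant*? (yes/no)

No

Structurally, *fewer than five biologists* is inside the adjunct clause *since the student evaluated fewer than five biologists*.
The adjunct-island constraint bars QR out of an adverbial clause.
So *fewer than five biologists* cannot raise high enough to outscope *one applicant*; only the surface ordering *one applicant* > *fewer than five biologists* is available.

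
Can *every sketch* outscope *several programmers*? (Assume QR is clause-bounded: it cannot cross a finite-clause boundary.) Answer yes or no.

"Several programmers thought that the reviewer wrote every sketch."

No

The target quantifier *every sketch* is part of the finite complement clause *that the reviewer wrote every sketch*.
With QR restricted to its own tensed clause, the embedded quantifier cannot reach a matrix scope position.
So *every sketch* cannot raise high enough to outscope *several programmers*; only the surface ordering *several programmers* > *every sketch* is available.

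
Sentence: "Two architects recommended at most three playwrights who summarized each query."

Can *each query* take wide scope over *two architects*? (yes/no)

No

*each query* is embedded in the relative clause *who summarized each query* modifying *at most three playwrights*.
Quantifiers inside a relative clause are trapped there; the RC boundary blocks QR.
So *each query* cannot raise high enough to outscope *two architects*; only the surface ordering *two architects* > *each query* is available.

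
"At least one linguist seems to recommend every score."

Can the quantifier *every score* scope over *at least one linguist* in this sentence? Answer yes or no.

Yes

The matrix predicate is a raising verb, whose infinitival complement is not a scope island — *every score* can QR into the matrix clause.
No island intervenes, so both surface and inverse scope are derivable.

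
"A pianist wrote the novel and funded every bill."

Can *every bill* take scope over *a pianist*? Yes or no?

No

The DP *every bill* is contained in one conjunct of the coordinate structure (*funded every bill*).
Coordinate structures are islands for non-across-the-board movement, QR included.
*every bill* is confined to the island and cannot take scope over *a pianist*.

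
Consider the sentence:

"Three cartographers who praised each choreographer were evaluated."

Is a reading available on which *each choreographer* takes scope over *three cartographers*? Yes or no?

*each choreographer* occurs within the relative clause *who praised each choreographer*.
Relative clauses are scope islands: a quantifier cannot QR out of a relative clause to take scope in the matrix clause.
*each choreographer* > *three cartographers* would require crossing that boundary, which is illicit.

No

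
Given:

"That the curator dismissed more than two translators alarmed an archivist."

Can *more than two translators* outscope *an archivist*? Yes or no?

The target quantifier *more than two translators* is part of the sentential subject *that the curator dismissed more than two translators*.
Subjects — clausal subjects included — are islands for extraction, and QR is no exception.
There is no licit LF on which *more than two translators* c-commands *an archivist*.

No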